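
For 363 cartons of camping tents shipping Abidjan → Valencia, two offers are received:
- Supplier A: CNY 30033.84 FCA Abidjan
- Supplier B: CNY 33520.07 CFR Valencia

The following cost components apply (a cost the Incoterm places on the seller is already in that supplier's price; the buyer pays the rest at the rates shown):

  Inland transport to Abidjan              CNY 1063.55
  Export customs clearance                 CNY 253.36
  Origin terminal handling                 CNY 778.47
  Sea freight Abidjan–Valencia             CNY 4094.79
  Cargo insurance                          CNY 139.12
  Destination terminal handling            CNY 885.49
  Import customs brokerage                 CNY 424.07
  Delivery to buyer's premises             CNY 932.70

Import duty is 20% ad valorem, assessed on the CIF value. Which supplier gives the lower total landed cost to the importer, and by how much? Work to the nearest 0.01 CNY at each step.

Supplier A (FCA):
CIF value = FCA price + origin terminal + freight + insurance = 30033.84 + 778.47 + 4094.79 + 139.12 = 35046.22
Import duty = 35046.22 × 20% = 7009.24
Buyer bears (A): 778.47 + 4094.79 + 139.12 + 885.49 + 424.07 + 932.70 = 7254.64
Landed cost (A) = invoice 30033.84 + 7254.64 + duty 7009.24 = 44297.72
Supplier B (CFR):
CIF value = CFR price + insurance = 33520.07 + 139.12 = 33659.19
Import duty = 33659.19 × 20% = 6731.84
Buyer bears (B): 139.12 + 885.49 + 424.07 + 932.70 = 2381.38
Landed cost (B) = invoice 33520.07 + 2381.38 + duty 6731.84 = 42633.29
Difference = |44297.72 − 42633.29| = 1664.43

Supplier B is cheaper by CNY 1664.43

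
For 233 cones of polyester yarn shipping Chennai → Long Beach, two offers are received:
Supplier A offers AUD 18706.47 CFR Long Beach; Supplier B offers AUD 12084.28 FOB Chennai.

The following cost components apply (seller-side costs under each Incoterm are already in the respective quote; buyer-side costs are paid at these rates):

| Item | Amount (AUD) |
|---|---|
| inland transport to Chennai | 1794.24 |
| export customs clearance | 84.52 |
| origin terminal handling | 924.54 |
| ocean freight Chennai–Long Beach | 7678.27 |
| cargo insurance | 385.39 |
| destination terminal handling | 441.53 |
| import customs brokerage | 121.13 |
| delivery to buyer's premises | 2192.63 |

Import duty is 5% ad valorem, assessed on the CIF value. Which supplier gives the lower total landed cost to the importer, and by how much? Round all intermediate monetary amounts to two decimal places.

Supplier A (CFR):
CIF value = CFR price + insurance = 18706.47 + 385.39 = 19091.86
Import duty = 19091.86 × 5% = 954.59
Buyer bears (A): 385.39 + 441.53 + 121.13 + 2192.63 = 3140.68
Landed cost (A) = invoice 18706.47 + 3140.68 + duty 954.59 = 22801.74
Supplier B (FOB):
CIF value = FOB price + freight + insurance = 12084.28 + 7678.27 + 385.39 = 20147.94
Import duty = 20147.94 × 5% = 1007.40
Buyer bears (B): 7678.27 + 385.39 + 441.53 + 121.13 + 2192.63 = 10818.95
Landed cost (B) = invoice 12084.28 + 10818.95 + duty 1007.40 = 23910.63
Difference = |22801.74 − 23910.63| = 1108.89

Supplier A is cheaper by AUD 1108.89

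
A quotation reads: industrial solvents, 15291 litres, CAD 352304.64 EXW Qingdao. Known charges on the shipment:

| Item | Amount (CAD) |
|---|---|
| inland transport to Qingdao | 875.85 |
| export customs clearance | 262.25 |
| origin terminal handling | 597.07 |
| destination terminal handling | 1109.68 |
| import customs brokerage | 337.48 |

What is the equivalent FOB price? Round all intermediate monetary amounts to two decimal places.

FOB price: CAD 354039.81

Not relevant to the conversion: brokerage, destination terminal — on the buyer under both terms; not part of either seller's price.
From EXW to FOB, the seller additionally bears: inland to port, export clearance, origin terminal.
FOB price = 352304.64 + 875.85 + 262.25 + 597.07 = 354039.81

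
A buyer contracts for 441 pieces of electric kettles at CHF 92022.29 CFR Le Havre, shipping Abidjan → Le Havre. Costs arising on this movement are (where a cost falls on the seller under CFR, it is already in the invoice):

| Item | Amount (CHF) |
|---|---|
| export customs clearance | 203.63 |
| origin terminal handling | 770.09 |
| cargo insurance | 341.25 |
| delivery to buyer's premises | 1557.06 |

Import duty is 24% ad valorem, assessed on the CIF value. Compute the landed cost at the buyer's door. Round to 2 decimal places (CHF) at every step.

Total landed cost: CHF 116087.85

CFR: the seller pays costs through ocean freight to the destination port, but not insurance.
Already in the invoice (seller's account under CFR): export clearance, origin terminal — exclude.
CIF value = CFR price + insurance = 92022.29 + 341.25 = 92363.54
Import duty = 92363.54 × 24% = 22167.25
Buyer bears: insurance 341.25 + delivery 1557.06 + duty 22167.25 = 24065.56
Landed cost = invoice 92022.29 + 24065.56 = 116087.85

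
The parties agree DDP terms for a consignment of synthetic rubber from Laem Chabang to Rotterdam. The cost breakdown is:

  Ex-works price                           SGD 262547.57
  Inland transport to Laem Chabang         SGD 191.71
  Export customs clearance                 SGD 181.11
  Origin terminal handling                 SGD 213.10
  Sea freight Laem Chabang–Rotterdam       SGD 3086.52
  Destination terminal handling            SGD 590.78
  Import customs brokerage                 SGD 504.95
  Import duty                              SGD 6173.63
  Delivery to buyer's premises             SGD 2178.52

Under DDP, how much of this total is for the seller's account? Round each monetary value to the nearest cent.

DDP: the seller bears all costs including import duty.
Seller's account: goods 262547.57 + inland to port 191.71 + export clearance 181.11 + origin terminal 213.10 + freight 3086.52 + destination terminal 590.78 + brokerage 504.95 + duty 6173.63 + delivery 2178.52 = 275667.89
Buyer's account: 0.00

Seller's account: SGD 275667.89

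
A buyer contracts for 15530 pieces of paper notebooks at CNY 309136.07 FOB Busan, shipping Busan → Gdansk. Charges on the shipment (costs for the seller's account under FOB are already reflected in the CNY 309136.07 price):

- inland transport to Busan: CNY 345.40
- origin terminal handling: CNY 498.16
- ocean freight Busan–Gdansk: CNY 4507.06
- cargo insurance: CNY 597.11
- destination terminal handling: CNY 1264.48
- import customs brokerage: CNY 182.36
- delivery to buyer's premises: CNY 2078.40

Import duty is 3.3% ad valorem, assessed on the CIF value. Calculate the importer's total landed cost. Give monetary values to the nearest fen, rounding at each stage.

FOB: the seller bears costs until goods are on board at the origin port; the buyer bears freight, insurance and all costs thereafter.
Already in the invoice (seller's account under FOB): inland to port, origin terminal — exclude.
CIF value = FOB price + freight + insurance = 309136.07 + 4507.06 + 597.11 = 314240.24
Import duty = 314240.24 × 3.3% = 10369.93
Buyer bears: freight 4507.06 + insurance 597.11 + destination terminal 1264.48 + brokerage 182.36 + delivery 2078.40 + duty 10369.93 = 18999.34
Landed cost = invoice 309136.07 + 18999.34 = 328135.41

Total landed cost: CNY 328135.41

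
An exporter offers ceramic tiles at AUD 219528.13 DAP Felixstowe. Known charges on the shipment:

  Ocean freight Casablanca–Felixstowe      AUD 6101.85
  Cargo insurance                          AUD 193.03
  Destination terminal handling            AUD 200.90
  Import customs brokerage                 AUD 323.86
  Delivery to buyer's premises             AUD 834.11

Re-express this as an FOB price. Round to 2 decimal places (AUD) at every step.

FOB price: AUD 212198.24

Not relevant to the conversion: brokerage — on the buyer under both terms; not part of either seller's price.
From DAP to FOB, the seller no longer bears: freight, insurance, destination terminal, delivery.
FOB price = 219528.13 − 6101.85 − 193.03 − 200.90 − 834.11 = 212198.24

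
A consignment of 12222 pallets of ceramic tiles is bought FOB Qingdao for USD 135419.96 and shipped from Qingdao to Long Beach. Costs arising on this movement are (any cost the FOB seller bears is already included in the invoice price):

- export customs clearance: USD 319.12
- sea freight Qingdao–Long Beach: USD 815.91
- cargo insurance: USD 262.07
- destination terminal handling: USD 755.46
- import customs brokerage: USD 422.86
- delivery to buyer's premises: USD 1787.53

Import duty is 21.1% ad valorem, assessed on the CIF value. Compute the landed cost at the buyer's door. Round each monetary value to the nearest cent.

FOB: the seller bears costs until goods are on board at the origin port; the buyer bears freight, insurance and all costs thereafter.
Already in the invoice (seller's account under FOB): export clearance — exclude.
CIF value = FOB price + freight + insurance = 135419.96 + 815.91 + 262.07 = 136497.94
Import duty = 136497.94 × 21.1% = 28801.07
Buyer bears: freight 815.91 + insurance 262.07 + destination terminal 755.46 + brokerage 422.86 + delivery 1787.53 + duty 28801.07 = 32844.90
Landed cost = invoice 135419.96 + 32844.90 = 168264.86

Total landed cost: USD 168264.86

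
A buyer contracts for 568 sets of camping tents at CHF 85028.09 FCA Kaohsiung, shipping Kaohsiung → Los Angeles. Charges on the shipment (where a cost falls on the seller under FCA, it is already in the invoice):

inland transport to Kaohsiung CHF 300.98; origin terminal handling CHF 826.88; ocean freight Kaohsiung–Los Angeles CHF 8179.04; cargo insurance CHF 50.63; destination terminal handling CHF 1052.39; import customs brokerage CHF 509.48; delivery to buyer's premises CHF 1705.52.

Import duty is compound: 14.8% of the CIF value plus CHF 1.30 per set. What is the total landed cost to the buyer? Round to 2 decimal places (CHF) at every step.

FCA: the seller delivers export-cleared goods to the carrier; the buyer bears costs from that point.
Already in the invoice (seller's account under FCA): inland to port — exclude.
CIF value = FCA price + origin terminal + freight + insurance = 85028.09 + 826.88 + 8179.04 + 50.63 = 94084.64
Ad valorem component: 94084.64 × 14.8% = 13924.53
Specific component: 568 × 1.30 = 738.40
Import duty = 13924.53 + 738.40 = 14662.93
Buyer bears: origin terminal 826.88 + freight 8179.04 + insurance 50.63 + destination terminal 1052.39 + brokerage 509.48 + delivery 1705.52 + duty 14662.93 = 26986.87
Landed cost = invoice 85028.09 + 26986.87 = 112014.96

Total landed cost: CHF 112014.96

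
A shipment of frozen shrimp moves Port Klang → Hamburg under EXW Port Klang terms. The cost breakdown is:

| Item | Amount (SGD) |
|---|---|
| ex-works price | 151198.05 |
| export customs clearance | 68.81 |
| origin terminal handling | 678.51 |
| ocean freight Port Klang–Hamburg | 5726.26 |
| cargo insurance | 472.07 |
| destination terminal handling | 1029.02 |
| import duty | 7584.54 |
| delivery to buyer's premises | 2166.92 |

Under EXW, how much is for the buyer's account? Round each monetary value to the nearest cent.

EXW: the seller makes goods available at their premises; the buyer bears all onward costs.
Seller's account: goods 151198.05 = 151198.05
Buyer's account: export clearance 68.81 + origin terminal 678.51 + freight 5726.26 + insurance 472.07 + destination terminal 1029.02 + duty 7584.54 + delivery 2166.92 = 17726.13

Buyer's account: SGD 17726.13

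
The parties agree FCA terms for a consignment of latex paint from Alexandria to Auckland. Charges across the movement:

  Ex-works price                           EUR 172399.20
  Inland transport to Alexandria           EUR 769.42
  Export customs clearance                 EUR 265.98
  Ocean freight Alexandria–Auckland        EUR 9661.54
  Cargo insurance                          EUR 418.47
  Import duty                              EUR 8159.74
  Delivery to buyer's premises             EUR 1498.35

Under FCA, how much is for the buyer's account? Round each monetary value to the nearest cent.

FCA: the seller delivers export-cleared goods to the carrier; the buyer bears costs from that point.
Seller's account: goods 172399.20 + inland to port 769.42 + export clearance 265.98 = 173434.60
Buyer's account: freight 9661.54 + insurance 418.47 + duty 8159.74 + delivery 1498.35 = 19738.10

Buyer's account: EUR 19738.10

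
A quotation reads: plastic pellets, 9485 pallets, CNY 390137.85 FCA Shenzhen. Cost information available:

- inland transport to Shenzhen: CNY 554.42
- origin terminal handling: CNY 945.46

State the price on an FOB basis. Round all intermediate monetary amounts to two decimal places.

FOB price: CNY 391083.31

Not relevant to the conversion: inland to port — on the seller under both FCA and FOB; already in the FCA price and stays in the FOB price.
From FCA to FOB, the seller additionally bears: origin terminal.
FOB price = 390137.85 + 945.46 = 391083.31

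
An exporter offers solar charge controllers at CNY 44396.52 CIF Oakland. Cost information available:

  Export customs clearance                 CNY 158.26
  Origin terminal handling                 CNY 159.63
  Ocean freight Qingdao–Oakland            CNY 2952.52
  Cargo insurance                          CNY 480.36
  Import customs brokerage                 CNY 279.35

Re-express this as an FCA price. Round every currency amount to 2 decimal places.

FCA price: CNY 40804.01

Not relevant to the conversion: export clearance — on the seller under both CIF and FCA; already in the CIF price and stays in the FCA price. brokerage — on the buyer under both terms; not part of either seller's price.
From CIF to FCA, the seller no longer bears: origin terminal, freight, insurance.
FCA price = 44396.52 − 159.63 − 2952.52 − 480.36 = 40804.01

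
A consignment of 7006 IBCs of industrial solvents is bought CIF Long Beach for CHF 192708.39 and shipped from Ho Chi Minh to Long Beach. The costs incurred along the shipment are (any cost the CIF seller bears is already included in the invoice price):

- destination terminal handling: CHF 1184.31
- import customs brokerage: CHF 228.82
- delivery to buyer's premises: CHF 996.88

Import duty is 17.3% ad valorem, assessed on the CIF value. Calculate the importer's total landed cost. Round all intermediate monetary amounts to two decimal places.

CIF: the seller pays costs through ocean freight and marine insurance to the destination port.
The CIF price already equals the CIF value: 192708.39
Import duty = 192708.39 × 17.3% = 33338.55
Buyer bears: destination terminal 1184.31 + brokerage 228.82 + delivery 996.88 + duty 33338.55 = 35748.56
Landed cost = invoice 192708.39 + 35748.56 = 228456.95

Total landed cost: CHF 228456.95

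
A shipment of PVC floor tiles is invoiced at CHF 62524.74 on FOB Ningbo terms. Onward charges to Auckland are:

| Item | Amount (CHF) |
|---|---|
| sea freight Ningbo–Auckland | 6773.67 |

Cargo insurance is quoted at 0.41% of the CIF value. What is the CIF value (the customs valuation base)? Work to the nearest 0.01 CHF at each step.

CIF value: CHF 69583.70

Let C be the CIF value. C = FOB price + freight + 0.41% × C
C − 0.41% × C = 62524.74 + 6773.67
0.9959 × C = 69298.41
C = 69298.41 / 0.9959 = 69583.70
Insurance premium = 0.41% × 69583.70 = 285.29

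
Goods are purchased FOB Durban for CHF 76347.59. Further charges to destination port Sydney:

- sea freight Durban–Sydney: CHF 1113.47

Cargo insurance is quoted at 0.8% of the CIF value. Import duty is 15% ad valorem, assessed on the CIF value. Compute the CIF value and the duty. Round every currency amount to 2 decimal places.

Let C be the CIF value. C = FOB price + freight + 0.8% × C
C − 0.8% × C = 76347.59 + 1113.47
0.992 × C = 77461.06
C = 77461.06 / 0.992 = 78085.75
Insurance premium = 0.8% × 78085.75 = 624.69
Import duty = 78085.75 × 15% = 11712.86

CIF value: CHF 78085.75; import duty: CHF 11712.86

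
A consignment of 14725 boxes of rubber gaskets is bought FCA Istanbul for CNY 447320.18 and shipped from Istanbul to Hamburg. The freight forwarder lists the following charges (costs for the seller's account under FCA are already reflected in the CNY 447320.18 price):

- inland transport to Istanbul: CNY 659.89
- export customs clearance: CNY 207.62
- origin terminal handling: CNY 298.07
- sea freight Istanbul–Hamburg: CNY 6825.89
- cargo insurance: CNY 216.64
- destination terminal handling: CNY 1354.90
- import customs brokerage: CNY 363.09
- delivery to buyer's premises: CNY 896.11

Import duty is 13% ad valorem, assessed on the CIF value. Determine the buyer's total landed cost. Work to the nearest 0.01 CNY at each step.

Total landed cost: CNY 516380.78

FCA: the seller delivers export-cleared goods to the carrier; the buyer bears costs from that point.
Already in the invoice (seller's account under FCA): inland to port, export clearance — exclude.
CIF value = FCA price + origin terminal + freight + insurance = 447320.18 + 298.07 + 6825.89 + 216.64 = 454660.78
Import duty = 454660.78 × 13% = 59105.90
Buyer bears: origin terminal 298.07 + freight 6825.89 + insurance 216.64 + destination terminal 1354.90 + brokerage 363.09 + delivery 896.11 + duty 59105.90 = 69060.60
Landed cost = invoice 447320.18 + 69060.60 = 516380.78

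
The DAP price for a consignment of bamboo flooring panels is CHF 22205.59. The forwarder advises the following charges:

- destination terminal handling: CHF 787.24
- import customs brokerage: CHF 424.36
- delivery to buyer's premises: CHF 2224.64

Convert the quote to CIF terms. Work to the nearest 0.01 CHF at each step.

Not relevant to the conversion: brokerage — on the buyer under both terms; not part of either seller's price.
From DAP to CIF, the seller no longer bears: destination terminal, delivery.
CIF price = 22205.59 − 787.24 − 2224.64 = 19193.71

CIF price: CHF 19193.71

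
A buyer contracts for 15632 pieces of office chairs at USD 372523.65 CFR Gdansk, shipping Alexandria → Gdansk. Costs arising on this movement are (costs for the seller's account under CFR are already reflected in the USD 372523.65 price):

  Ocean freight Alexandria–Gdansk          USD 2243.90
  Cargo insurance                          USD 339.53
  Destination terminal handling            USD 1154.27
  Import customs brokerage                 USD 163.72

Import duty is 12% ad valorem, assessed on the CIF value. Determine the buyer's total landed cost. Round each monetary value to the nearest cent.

Total landed cost: USD 418924.75

CFR: the seller pays costs through ocean freight to the destination port, but not insurance.
Already in the invoice (seller's account under CFR): freight — exclude.
CIF value = CFR price + insurance = 372523.65 + 339.53 = 372863.18
Import duty = 372863.18 × 12% = 44743.58
Buyer bears: insurance 339.53 + destination terminal 1154.27 + brokerage 163.72 + duty 44743.58 = 46401.10
Landed cost = invoice 372523.65 + 46401.10 = 418924.75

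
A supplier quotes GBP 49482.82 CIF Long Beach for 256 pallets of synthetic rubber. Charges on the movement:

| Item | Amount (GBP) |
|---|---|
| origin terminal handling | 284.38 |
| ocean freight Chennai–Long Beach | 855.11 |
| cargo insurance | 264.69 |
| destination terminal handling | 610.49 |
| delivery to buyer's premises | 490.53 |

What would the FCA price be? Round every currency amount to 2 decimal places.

FCA price: GBP 48078.64

Not relevant to the conversion: destination terminal, delivery — on the buyer under both terms; not part of either seller's price.
From CIF to FCA, the seller no longer bears: origin terminal, freight, insurance.
FCA price = 49482.82 − 284.38 − 855.11 − 264.69 = 48078.64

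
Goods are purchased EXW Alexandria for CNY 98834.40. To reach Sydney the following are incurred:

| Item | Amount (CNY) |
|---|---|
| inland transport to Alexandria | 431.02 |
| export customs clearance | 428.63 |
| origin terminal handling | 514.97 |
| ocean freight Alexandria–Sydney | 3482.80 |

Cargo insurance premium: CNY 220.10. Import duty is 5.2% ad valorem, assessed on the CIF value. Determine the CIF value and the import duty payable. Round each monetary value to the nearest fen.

CIF = EXW price + pre-shipment costs + freight + insurance
CIF = 98834.40 + 431.02 + 428.63 + 514.97 + 3482.80 + 220.10 = 103911.92
Import duty = 103911.92 × 5.2% = 5403.42

CIF value: CNY 103911.92; import duty: CNY 5403.42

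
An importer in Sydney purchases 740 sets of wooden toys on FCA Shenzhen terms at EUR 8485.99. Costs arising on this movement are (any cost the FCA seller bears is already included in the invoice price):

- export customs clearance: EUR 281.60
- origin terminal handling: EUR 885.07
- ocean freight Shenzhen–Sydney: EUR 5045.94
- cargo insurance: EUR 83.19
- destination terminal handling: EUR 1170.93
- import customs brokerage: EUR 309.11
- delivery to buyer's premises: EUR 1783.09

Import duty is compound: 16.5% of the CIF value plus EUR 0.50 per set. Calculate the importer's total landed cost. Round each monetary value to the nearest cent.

FCA: the seller delivers export-cleared goods to the carrier; the buyer bears costs from that point.
Already in the invoice (seller's account under FCA): export clearance — exclude.
CIF value = FCA price + origin terminal + freight + insurance = 8485.99 + 885.07 + 5045.94 + 83.19 = 14500.19
Ad valorem component: 14500.19 × 16.5% = 2392.53
Specific component: 740 × 0.50 = 370.00
Import duty = 2392.53 + 370.00 = 2762.53
Buyer bears: origin terminal 885.07 + freight 5045.94 + insurance 83.19 + destination terminal 1170.93 + brokerage 309.11 + delivery 1783.09 + duty 2762.53 = 12039.86
Landed cost = invoice 8485.99 + 12039.86 = 20525.85

Total landed cost: EUR 20525.85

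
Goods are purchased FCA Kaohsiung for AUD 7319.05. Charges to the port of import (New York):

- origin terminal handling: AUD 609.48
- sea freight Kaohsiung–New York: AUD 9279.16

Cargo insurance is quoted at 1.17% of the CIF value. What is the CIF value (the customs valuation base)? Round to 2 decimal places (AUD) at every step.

CIF value: AUD 17411.40

Let C be the CIF value. C = FCA price + pre-shipment costs + freight + 1.17% × C
C − 1.17% × C = 7319.05 + 609.48 + 9279.16
0.9883 × C = 17207.69
C = 17207.69 / 0.9883 = 17411.40
Insurance premium = 1.17% × 17411.40 = 203.71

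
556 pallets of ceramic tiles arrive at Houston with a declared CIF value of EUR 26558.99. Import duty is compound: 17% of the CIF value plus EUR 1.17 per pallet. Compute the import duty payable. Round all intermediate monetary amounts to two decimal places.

Import duty: EUR 5165.55

Ad valorem component: 26558.99 × 17% = 4515.03
Specific component: 556 × 1.17 = 650.52
Import duty = 4515.03 + 650.52 = 5165.55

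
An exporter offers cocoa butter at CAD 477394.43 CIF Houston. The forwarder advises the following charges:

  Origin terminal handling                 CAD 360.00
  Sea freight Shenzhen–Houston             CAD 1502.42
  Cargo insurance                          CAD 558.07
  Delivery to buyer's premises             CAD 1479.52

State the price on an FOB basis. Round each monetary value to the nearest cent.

FOB price: CAD 475333.94

Not relevant to the conversion: origin terminal — on the seller under both CIF and FOB; already in the CIF price and stays in the FOB price. delivery — on the buyer under both terms; not part of either seller's price.
From CIF to FOB, the seller no longer bears: freight, insurance.
FOB price = 477394.43 − 1502.42 − 558.07 = 475333.94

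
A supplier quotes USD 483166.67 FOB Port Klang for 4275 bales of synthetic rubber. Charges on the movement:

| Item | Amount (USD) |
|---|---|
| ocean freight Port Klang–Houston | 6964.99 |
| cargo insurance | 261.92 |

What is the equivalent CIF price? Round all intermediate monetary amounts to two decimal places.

From FOB to CIF, the seller additionally bears: freight, insurance.
CIF price = 483166.67 + 6964.99 + 261.92 = 490393.58

CIF price: USD 490393.58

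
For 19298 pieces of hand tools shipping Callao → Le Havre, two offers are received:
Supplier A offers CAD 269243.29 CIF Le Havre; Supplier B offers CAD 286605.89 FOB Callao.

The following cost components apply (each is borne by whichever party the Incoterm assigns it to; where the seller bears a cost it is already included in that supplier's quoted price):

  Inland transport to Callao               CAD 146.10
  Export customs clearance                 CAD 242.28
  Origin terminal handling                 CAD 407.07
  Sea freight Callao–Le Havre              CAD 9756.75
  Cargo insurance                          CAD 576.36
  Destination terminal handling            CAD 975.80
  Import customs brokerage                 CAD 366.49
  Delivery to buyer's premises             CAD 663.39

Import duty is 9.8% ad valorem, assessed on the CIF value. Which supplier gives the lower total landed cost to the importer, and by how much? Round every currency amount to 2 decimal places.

Supplier A is cheaper by CAD 30409.89

Supplier A (CIF):
The CIF price already equals the CIF value: 269243.29
Import duty = 269243.29 × 9.8% = 26385.84
Buyer bears (A): 975.80 + 366.49 + 663.39 = 2005.68
Landed cost (A) = invoice 269243.29 + 2005.68 + duty 26385.84 = 297634.81
Supplier B (FOB):
CIF value = FOB price + freight + insurance = 286605.89 + 9756.75 + 576.36 = 296939.00
Import duty = 296939.00 × 9.8% = 29100.02
Buyer bears (B): 9756.75 + 576.36 + 975.80 + 366.49 + 663.39 = 12338.79
Landed cost (B) = invoice 286605.89 + 12338.79 + duty 29100.02 = 328044.70
Difference = |297634.81 − 328044.70| = 30409.89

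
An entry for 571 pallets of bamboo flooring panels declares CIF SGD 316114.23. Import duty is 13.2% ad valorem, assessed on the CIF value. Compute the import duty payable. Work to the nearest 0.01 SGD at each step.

Import duty: SGD 41727.08

Import duty = 316114.23 × 13.2% = 41727.08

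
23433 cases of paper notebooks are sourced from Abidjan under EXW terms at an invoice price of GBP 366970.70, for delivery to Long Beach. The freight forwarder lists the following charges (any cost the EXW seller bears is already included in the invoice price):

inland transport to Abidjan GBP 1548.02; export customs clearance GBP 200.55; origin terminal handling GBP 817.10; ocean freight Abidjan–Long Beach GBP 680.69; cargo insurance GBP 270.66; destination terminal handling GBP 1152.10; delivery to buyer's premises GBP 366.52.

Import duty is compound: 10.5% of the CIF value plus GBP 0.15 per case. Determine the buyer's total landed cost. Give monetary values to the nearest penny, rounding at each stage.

Total landed cost: GBP 414422.50

EXW: the seller makes goods available at their premises; the buyer bears all onward costs.
CIF value = EXW price + inland to port + export clearance + origin terminal + freight + insurance = 366970.70 + 1548.02 + 200.55 + 817.10 + 680.69 + 270.66 = 370487.72
Ad valorem component: 370487.72 × 10.5% = 38901.21
Specific component: 23433 × 0.15 = 3514.95
Import duty = 38901.21 + 3514.95 = 42416.16
Buyer bears: inland to port 1548.02 + export clearance 200.55 + origin terminal 817.10 + freight 680.69 + insurance 270.66 + destination terminal 1152.10 + delivery 366.52 + duty 42416.16 = 47451.80
Landed cost = invoice 366970.70 + 47451.80 = 414422.50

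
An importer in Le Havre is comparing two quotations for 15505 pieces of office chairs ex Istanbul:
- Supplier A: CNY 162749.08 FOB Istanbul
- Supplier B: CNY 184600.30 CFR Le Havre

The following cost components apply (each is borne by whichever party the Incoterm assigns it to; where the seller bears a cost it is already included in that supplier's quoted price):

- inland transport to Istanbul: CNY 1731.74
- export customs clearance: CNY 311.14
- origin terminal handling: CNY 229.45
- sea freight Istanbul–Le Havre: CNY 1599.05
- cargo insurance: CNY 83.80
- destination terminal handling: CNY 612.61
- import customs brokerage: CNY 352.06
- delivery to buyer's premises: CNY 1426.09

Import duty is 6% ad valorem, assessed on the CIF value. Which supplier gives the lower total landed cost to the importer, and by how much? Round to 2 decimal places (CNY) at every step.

Supplier A is cheaper by CNY 21467.30

Supplier A (FOB):
CIF value = FOB price + freight + insurance = 162749.08 + 1599.05 + 83.80 = 164431.93
Import duty = 164431.93 × 6% = 9865.92
Buyer bears (A): 1599.05 + 83.80 + 612.61 + 352.06 + 1426.09 = 4073.61
Landed cost (A) = invoice 162749.08 + 4073.61 + duty 9865.92 = 176688.61
Supplier B (CFR):
CIF value = CFR price + insurance = 184600.30 + 83.80 = 184684.10
Import duty = 184684.10 × 6% = 11081.05
Buyer bears (B): 83.80 + 612.61 + 352.06 + 1426.09 = 2474.56
Landed cost (B) = invoice 184600.30 + 2474.56 + duty 11081.05 = 198155.91
Difference = |176688.61 − 198155.91| = 21467.30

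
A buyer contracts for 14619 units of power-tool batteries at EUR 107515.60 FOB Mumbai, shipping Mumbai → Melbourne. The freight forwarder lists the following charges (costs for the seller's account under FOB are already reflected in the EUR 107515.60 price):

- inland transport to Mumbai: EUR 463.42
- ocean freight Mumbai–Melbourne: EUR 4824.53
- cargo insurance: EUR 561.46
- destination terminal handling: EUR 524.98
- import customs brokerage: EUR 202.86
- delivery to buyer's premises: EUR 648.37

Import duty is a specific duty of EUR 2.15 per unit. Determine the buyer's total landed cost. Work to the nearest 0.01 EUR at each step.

FOB: the seller bears costs until goods are on board at the origin port; the buyer bears freight, insurance and all costs thereafter.
Already in the invoice (seller's account under FOB): inland to port — exclude.
CIF value = FOB price + freight + insurance = 107515.60 + 4824.53 + 561.46 = 112901.59
Import duty = 14619 × 2.15 = 31430.85
Buyer bears: freight 4824.53 + insurance 561.46 + destination terminal 524.98 + brokerage 202.86 + delivery 648.37 + duty 31430.85 = 38193.05
Landed cost = invoice 107515.60 + 38193.05 = 145708.65

Total landed cost: EUR 145708.65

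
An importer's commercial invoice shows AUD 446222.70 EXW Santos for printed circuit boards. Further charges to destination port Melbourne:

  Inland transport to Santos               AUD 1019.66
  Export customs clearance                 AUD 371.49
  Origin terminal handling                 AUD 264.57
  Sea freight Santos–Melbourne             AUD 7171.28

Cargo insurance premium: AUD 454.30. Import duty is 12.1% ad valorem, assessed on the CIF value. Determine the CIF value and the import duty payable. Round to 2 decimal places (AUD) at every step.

CIF value: AUD 455504.00; import duty: AUD 55115.98

CIF = EXW price + pre-shipment costs + freight + insurance
CIF = 446222.70 + 1019.66 + 371.49 + 264.57 + 7171.28 + 454.30 = 455504.00
Import duty = 455504.00 × 12.1% = 55115.98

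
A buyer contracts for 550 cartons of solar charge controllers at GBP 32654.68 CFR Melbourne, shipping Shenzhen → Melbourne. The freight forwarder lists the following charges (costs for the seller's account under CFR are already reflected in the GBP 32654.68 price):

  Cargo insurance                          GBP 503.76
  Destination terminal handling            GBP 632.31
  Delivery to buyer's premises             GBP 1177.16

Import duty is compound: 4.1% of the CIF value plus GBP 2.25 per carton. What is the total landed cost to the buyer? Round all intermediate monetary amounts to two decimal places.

Total landed cost: GBP 37564.91

CFR: the seller pays costs through ocean freight to the destination port, but not insurance.
CIF value = CFR price + insurance = 32654.68 + 503.76 = 33158.44
Ad valorem component: 33158.44 × 4.1% = 1359.50
Specific component: 550 × 2.25 = 1237.50
Import duty = 1359.50 + 1237.50 = 2597.00
Buyer bears: insurance 503.76 + destination terminal 632.31 + delivery 1177.16 + duty 2597.00 = 4910.23
Landed cost = invoice 32654.68 + 4910.23 = 37564.91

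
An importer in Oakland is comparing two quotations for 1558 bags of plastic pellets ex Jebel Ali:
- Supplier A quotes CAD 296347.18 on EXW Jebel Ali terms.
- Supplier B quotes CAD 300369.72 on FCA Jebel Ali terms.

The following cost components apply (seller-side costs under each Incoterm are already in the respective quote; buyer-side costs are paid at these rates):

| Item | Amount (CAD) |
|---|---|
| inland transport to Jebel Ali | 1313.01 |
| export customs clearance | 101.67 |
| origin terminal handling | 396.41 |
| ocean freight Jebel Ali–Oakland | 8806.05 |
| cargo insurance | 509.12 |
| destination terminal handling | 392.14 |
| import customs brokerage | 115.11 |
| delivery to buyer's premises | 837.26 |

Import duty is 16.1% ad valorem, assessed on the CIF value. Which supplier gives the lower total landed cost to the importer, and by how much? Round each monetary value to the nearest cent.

Supplier A is cheaper by CAD 3027.73

Supplier A (EXW):
CIF value = EXW price + inland to port + export clearance + origin terminal + freight + insurance = 296347.18 + 1313.01 + 101.67 + 396.41 + 8806.05 + 509.12 = 307473.44
Import duty = 307473.44 × 16.1% = 49503.22
Buyer bears (A): 1313.01 + 101.67 + 396.41 + 8806.05 + 509.12 + 392.14 + 115.11 + 837.26 = 12470.77
Landed cost (A) = invoice 296347.18 + 12470.77 + duty 49503.22 = 358321.17
Supplier B (FCA):
CIF value = FCA price + origin terminal + freight + insurance = 300369.72 + 396.41 + 8806.05 + 509.12 = 310081.30
Import duty = 310081.30 × 16.1% = 49923.09
Buyer bears (B): 396.41 + 8806.05 + 509.12 + 392.14 + 115.11 + 837.26 = 11056.09
Landed cost (B) = invoice 300369.72 + 11056.09 + duty 49923.09 = 361348.90
Difference = |358321.17 − 361348.90| = 3027.73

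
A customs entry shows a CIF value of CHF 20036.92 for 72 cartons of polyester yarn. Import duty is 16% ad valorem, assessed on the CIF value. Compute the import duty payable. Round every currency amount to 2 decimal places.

Import duty: CHF 3205.91

Import duty = 20036.92 × 16% = 3205.91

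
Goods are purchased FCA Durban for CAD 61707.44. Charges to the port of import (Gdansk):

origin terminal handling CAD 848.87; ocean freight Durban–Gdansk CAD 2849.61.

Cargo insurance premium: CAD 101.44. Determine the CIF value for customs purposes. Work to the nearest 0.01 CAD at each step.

CIF value: CAD 65507.36

CIF = FCA price + pre-shipment costs + freight + insurance
CIF = 61707.44 + 848.87 + 2849.61 + 101.44 = 65507.36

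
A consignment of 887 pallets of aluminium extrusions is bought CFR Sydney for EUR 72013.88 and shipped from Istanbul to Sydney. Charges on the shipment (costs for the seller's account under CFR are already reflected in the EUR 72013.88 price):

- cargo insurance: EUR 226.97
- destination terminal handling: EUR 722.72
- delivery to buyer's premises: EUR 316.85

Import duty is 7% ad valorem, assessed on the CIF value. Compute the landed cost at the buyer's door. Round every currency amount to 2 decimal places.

CFR: the seller pays costs through ocean freight to the destination port, but not insurance.
CIF value = CFR price + insurance = 72013.88 + 226.97 = 72240.85
Import duty = 72240.85 × 7% = 5056.86
Buyer bears: insurance 226.97 + destination terminal 722.72 + delivery 316.85 + duty 5056.86 = 6323.40
Landed cost = invoice 72013.88 + 6323.40 = 78337.28

Total landed cost: EUR 78337.28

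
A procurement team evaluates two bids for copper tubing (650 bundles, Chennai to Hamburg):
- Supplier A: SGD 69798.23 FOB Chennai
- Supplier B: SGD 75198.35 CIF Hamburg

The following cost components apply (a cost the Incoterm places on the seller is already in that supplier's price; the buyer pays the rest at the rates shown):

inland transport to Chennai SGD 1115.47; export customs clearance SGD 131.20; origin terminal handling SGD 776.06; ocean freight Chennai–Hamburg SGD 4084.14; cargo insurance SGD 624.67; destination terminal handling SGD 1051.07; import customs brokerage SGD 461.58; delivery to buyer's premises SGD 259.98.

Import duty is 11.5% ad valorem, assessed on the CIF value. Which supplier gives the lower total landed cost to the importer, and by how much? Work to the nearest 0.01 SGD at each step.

Supplier A (FOB):
CIF value = FOB price + freight + insurance = 69798.23 + 4084.14 + 624.67 = 74507.04
Import duty = 74507.04 × 11.5% = 8568.31
Buyer bears (A): 4084.14 + 624.67 + 1051.07 + 461.58 + 259.98 = 6481.44
Landed cost (A) = invoice 69798.23 + 6481.44 + duty 8568.31 = 84847.98
Supplier B (CIF):
The CIF price already equals the CIF value: 75198.35
Import duty = 75198.35 × 11.5% = 8647.81
Buyer bears (B): 1051.07 + 461.58 + 259.98 = 1772.63
Landed cost (B) = invoice 75198.35 + 1772.63 + duty 8647.81 = 85618.79
Difference = |84847.98 − 85618.79| = 770.81

Supplier A is cheaper by SGD 770.81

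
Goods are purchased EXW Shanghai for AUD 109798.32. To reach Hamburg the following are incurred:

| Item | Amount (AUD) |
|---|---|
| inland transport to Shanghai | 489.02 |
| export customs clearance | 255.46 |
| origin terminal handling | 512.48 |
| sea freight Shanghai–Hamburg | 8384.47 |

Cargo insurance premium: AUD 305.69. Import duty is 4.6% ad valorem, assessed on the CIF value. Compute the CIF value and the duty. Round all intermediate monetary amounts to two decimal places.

CIF value: AUD 119745.44; import duty: AUD 5508.29

CIF = EXW price + pre-shipment costs + freight + insurance
CIF = 109798.32 + 489.02 + 255.46 + 512.48 + 8384.47 + 305.69 = 119745.44
Import duty = 119745.44 × 4.6% = 5508.29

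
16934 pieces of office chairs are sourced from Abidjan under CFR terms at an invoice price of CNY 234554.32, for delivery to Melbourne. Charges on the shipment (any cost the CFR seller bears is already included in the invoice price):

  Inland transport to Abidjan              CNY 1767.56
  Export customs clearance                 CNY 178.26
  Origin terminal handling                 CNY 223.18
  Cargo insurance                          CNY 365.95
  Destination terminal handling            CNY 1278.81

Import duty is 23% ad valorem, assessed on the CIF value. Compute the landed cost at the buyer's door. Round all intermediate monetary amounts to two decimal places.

Total landed cost: CNY 290230.74

CFR: the seller pays costs through ocean freight to the destination port, but not insurance.
Already in the invoice (seller's account under CFR): inland to port, export clearance, origin terminal — exclude.
CIF value = CFR price + insurance = 234554.32 + 365.95 = 234920.27
Import duty = 234920.27 × 23% = 54031.66
Buyer bears: insurance 365.95 + destination terminal 1278.81 + duty 54031.66 = 55676.42
Landed cost = invoice 234554.32 + 55676.42 = 290230.74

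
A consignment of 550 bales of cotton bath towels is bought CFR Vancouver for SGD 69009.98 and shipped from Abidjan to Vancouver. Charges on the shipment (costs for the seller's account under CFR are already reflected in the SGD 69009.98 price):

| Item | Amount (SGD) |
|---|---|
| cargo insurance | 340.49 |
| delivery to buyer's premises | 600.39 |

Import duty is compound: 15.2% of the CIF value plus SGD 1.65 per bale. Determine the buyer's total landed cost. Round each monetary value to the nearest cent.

Total landed cost: SGD 81399.63

CFR: the seller pays costs through ocean freight to the destination port, but not insurance.
CIF value = CFR price + insurance = 69009.98 + 340.49 = 69350.47
Ad valorem component: 69350.47 × 15.2% = 10541.27
Specific component: 550 × 1.65 = 907.50
Import duty = 10541.27 + 907.50 = 11448.77
Buyer bears: insurance 340.49 + delivery 600.39 + duty 11448.77 = 12389.65
Landed cost = invoice 69009.98 + 12389.65 = 81399.63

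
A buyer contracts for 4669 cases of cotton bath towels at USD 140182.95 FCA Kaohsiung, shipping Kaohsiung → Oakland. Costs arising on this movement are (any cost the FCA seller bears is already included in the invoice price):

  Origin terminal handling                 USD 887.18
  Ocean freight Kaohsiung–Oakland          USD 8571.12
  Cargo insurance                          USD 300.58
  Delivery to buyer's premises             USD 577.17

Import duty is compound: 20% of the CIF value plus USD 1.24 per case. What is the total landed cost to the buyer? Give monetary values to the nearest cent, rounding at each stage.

Total landed cost: USD 186296.93

FCA: the seller delivers export-cleared goods to the carrier; the buyer bears costs from that point.
CIF value = FCA price + origin terminal + freight + insurance = 140182.95 + 887.18 + 8571.12 + 300.58 = 149941.83
Ad valorem component: 149941.83 × 20% = 29988.37
Specific component: 4669 × 1.24 = 5789.56
Import duty = 29988.37 + 5789.56 = 35777.93
Buyer bears: origin terminal 887.18 + freight 8571.12 + insurance 300.58 + delivery 577.17 + duty 35777.93 = 46113.98
Landed cost = invoice 140182.95 + 46113.98 = 186296.93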